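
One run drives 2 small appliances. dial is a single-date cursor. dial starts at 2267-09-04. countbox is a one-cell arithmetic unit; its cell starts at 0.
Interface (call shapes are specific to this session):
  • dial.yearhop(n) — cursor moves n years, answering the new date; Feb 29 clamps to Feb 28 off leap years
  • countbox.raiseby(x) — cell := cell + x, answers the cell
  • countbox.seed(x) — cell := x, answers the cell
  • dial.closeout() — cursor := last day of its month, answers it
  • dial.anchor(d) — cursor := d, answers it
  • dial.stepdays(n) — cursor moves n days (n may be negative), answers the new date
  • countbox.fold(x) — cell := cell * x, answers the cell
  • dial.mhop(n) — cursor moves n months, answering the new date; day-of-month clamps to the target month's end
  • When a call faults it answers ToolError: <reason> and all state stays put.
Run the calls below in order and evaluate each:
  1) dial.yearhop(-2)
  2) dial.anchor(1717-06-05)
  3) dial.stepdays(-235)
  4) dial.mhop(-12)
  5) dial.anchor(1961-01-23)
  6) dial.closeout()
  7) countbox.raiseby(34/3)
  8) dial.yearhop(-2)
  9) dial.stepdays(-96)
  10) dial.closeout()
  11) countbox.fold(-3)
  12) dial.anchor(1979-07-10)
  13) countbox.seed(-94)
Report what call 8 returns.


Answer: 1959-01-31

Derivation:
Step: dial.yearhop[n: -2]
Result: 2265-09-04
Step: dial.anchor[d: 1717-06-05]
Result: 1717-06-05
Step: dial.stepdays[n: -235]
Result: 1716-10-13
Step: dial.mhop[n: -12]
Result: 1715-10-13
Step: dial.anchor[d: 1961-01-23]
Result: 1961-01-23
Step: dial.closeout[]
Result: 1961-01-31
Step: countbox.raiseby[x: 34/3]
Result: 34/3
Step: dial.yearhop[n: -2]
Result: 1959-01-31
Step: dial.stepdays[n: -96]
Result: 1958-10-27
Step: dial.closeout[]
Result: 1958-10-31
Step: countbox.fold[x: -3]
Result: -34
Step: dial.anchor[d: 1979-07-10]
Result: 1979-07-10
Step: countbox.seed[x: -94]
Result: -94


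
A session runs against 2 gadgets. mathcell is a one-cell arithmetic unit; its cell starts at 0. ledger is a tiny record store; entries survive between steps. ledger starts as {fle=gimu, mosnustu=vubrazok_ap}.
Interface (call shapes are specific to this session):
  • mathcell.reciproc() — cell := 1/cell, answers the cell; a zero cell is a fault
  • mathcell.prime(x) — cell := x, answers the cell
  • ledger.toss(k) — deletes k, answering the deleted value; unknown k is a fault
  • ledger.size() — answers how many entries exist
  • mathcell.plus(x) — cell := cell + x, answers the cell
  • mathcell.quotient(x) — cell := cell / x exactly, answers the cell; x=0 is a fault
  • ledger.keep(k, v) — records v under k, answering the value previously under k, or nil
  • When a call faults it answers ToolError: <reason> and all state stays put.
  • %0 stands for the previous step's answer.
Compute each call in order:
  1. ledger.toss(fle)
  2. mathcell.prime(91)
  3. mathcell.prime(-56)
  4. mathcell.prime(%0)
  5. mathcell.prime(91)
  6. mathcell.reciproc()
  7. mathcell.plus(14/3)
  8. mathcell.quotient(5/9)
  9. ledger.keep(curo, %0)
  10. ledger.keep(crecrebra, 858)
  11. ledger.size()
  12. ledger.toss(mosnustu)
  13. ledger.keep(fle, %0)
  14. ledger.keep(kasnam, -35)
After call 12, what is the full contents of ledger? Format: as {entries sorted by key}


Answer: {crecrebra=858, curo=3831/455}

Derivation:
% ledger.toss k=fle
[out] gimu
% mathcell.prime x=91
[out] 91
% mathcell.prime x=-56
[out] -56
% mathcell.prime x=%0
[out] -56
% mathcell.prime x=91
[out] 91
% mathcell.reciproc
[out] 1/91
% mathcell.plus x=14/3
[out] 1277/273
% mathcell.quotient x=5/9
[out] 3831/455
% ledger.keep k=curo v=%0
[out] nil
% ledger.keep k=crecrebra v=858
[out] nil
% ledger.size
[out] 3
% ledger.toss k=mosnustu
[out] vubrazok_ap
% ledger.keep k=fle v=%0
[out] nil
% ledger.keep k=kasnam v=-35
[out] nil


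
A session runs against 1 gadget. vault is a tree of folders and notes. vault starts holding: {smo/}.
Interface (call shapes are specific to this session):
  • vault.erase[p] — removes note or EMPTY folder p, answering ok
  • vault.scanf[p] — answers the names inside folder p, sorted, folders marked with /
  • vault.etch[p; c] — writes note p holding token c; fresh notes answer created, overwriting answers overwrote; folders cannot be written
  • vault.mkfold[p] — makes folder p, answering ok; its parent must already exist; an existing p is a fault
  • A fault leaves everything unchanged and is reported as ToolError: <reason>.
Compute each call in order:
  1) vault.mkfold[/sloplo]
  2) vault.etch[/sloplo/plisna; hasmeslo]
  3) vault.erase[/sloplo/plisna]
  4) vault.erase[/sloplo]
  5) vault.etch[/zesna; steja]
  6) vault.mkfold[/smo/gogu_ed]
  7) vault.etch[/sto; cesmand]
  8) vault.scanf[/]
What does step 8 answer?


Answer: [smo/, sto, zesna]

Derivation:
[in] vault.mkfold p=/sloplo
  ok
[in] vault.etch p=/sloplo/plisna c=hasmeslo
  created
[in] vault.erase p=/sloplo/plisna
  ok
[in] vault.erase p=/sloplo
  ok
[in] vault.etch p=/zesna c=steja
  created
[in] vault.mkfold p=/smo/gogu_ed
  ok
[in] vault.etch p=/sto c=cesmand
  created
[in] vault.scanf p=/
  [smo/, sto, zesna]


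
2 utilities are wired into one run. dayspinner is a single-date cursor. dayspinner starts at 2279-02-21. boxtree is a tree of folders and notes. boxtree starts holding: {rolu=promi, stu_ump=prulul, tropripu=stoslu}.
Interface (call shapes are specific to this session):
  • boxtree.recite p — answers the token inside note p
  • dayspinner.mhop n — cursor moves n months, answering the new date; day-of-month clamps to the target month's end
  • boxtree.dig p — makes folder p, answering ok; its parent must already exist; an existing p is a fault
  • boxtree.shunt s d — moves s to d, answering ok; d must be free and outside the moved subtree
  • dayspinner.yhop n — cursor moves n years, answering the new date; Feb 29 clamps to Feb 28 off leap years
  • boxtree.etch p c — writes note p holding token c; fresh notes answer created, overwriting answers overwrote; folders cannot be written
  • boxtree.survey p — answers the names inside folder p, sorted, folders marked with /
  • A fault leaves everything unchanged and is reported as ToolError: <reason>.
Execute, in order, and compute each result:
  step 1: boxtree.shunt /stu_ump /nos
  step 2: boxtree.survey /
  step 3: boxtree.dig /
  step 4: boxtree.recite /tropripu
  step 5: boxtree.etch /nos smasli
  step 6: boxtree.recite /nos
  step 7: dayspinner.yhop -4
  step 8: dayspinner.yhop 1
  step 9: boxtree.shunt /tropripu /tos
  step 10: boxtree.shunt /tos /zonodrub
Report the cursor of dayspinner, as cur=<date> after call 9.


Answer: cur=2276-02-21

Derivation:
// boxtree.shunt(s=/stu_ump, d=/nos) : ok
// boxtree.survey(p=/) : [nos, rolu, tropripu]
// boxtree.dig(p=/) : ToolError: exists
// boxtree.recite(p=/tropripu) : stoslu
// boxtree.etch(p=/nos, c=smasli) : overwrote
// boxtree.recite(p=/nos) : smasli
// dayspinner.yhop(n=-4) : 2275-02-21
// dayspinner.yhop(n=1) : 2276-02-21
// boxtree.shunt(s=/tropripu, d=/tos) : ok
// boxtree.shunt(s=/tos, d=/zonodrub) : ok


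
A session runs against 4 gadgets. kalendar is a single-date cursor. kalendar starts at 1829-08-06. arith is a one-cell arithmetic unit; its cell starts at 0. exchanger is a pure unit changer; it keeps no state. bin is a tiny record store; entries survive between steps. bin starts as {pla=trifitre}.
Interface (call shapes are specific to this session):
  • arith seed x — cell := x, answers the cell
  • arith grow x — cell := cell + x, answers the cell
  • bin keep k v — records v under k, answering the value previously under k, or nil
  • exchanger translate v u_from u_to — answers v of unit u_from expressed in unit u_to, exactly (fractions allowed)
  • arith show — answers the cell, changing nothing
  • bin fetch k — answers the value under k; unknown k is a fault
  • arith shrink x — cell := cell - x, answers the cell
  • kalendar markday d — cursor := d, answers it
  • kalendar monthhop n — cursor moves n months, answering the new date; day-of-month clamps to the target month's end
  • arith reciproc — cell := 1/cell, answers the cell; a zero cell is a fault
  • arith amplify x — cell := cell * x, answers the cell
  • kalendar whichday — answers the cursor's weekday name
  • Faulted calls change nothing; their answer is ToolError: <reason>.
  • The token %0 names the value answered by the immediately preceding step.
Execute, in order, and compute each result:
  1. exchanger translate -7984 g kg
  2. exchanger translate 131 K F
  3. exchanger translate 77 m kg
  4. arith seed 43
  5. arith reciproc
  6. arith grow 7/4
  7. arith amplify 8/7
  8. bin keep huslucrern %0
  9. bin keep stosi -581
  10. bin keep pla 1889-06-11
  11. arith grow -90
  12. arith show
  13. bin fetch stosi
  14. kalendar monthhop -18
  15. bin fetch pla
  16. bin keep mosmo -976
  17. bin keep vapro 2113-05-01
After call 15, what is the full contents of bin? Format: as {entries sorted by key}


Answer: {huslucrern=610/301, pla=1889-06-11, stosi=-581}

Derivation:
// exchanger translate(v=-7984, u_from=g, u_to=kg) == -998/125
// exchanger translate(v=131, u_from=K, u_to=F) == -22387/100
// exchanger translate(v=77, u_from=m, u_to=kg) == ToolError: incompatible units
// arith seed(x=43) == 43
// arith reciproc() == 1/43
// arith grow(x=7/4) == 305/172
// arith amplify(x=8/7) == 610/301
// bin keep(k=huslucrern, v=%0) == nil
// bin keep(k=stosi, v=-581) == nil
// bin keep(k=pla, v=1889-06-11) == trifitre
// arith grow(x=-90) == -26480/301
// arith show() == -26480/301
// bin fetch(k=stosi) == -581
// kalendar monthhop(n=-18) == 1828-02-06
// bin fetch(k=pla) == 1889-06-11
// bin keep(k=mosmo, v=-976) == nil
// bin keep(k=vapro, v=2113-05-01) == nil


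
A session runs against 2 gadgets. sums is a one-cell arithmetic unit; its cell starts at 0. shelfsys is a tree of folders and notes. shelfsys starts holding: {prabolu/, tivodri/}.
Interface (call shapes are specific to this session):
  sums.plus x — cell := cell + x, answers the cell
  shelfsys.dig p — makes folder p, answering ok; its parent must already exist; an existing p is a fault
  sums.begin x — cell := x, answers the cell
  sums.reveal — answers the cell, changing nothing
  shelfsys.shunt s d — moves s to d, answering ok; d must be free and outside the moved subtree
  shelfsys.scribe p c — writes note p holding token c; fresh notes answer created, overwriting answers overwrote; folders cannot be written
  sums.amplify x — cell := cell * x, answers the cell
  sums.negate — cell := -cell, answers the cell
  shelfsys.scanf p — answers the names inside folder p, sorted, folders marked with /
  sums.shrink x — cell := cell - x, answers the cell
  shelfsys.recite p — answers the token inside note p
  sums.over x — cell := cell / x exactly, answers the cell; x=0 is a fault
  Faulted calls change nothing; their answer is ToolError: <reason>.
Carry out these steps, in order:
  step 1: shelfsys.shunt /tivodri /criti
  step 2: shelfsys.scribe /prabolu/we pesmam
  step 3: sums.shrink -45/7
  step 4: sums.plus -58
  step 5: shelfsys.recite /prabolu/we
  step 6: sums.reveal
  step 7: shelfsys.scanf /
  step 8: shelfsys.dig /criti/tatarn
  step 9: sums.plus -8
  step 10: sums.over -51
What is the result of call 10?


Answer: 139/119

Derivation:
·→ shunt(s='/tivodri', d='/criti')
·← ok
·→ scribe(p='/prabolu/we', c='pesmam')
·← created
·→ shrink(x='-45/7')
·← 45/7
·→ plus(x='-58')
·← -361/7
·→ recite(p='/prabolu/we')
·← pesmam
·→ reveal()
·← -361/7
·→ scanf(p='/')
·← [criti/, prabolu/]
·→ dig(p='/criti/tatarn')
·← ok
·→ plus(x='-8')
·← -417/7
·→ over(x='-51')
·← 139/119


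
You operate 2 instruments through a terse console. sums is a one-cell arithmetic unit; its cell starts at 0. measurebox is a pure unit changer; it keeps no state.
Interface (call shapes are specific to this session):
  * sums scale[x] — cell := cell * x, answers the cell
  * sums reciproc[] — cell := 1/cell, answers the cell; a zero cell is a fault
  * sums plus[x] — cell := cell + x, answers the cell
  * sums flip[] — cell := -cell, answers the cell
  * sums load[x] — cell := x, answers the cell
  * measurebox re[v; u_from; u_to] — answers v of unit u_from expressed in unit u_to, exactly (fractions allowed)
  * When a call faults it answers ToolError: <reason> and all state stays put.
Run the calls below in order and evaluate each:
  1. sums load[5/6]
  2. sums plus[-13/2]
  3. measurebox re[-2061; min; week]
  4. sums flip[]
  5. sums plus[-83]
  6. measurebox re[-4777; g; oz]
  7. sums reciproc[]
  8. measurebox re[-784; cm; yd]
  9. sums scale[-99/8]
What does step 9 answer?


Answer: 297/1856

Derivation:
Act: sums load[x='5/6']
Obs: 5/6
Act: sums plus[x='-13/2']
Obs: -17/3
Act: measurebox re[v='-2061'; u_from='min'; u_to='week']
Obs: -229/1120
Act: sums flip[]
Obs: 17/3
Act: sums plus[x='-83']
Obs: -232/3
Act: measurebox re[v='-4777'; u_from='g'; u_to='oz']
Obs: -7643200000/45359237
Act: sums reciproc[]
Obs: -3/232
Act: measurebox re[v='-784'; u_from='cm'; u_to='yd']
Obs: -9800/1143
Act: sums scale[x='-99/8']
Obs: 297/1856


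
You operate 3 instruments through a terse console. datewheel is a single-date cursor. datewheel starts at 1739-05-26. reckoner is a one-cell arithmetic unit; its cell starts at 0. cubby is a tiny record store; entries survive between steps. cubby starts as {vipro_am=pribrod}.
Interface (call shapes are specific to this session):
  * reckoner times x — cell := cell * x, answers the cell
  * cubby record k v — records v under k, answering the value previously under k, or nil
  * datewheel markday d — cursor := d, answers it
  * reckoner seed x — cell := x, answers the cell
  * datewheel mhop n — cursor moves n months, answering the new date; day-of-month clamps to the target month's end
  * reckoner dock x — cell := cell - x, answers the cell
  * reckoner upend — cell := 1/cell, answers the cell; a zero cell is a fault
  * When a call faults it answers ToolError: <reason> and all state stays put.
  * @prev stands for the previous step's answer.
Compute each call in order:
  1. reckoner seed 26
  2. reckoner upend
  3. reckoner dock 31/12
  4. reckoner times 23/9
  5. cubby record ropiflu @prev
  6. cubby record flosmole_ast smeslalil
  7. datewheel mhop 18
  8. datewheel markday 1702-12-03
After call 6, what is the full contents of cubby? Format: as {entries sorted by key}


% reckoner seed x=26
  26
% reckoner upend
  1/26
% reckoner dock x=31/12
  -397/156
% reckoner times x=23/9
  -9131/1404
% cubby record k=ropiflu v=@prev
  nil
% cubby record k=flosmole_ast v=smeslalil
  nil
% datewheel mhop n=18
  1740-11-26
% datewheel markday d=1702-12-03
  1702-12-03

Answer: {flosmole_ast=smeslalil, ropiflu=-9131/1404, vipro_am=pribrod}


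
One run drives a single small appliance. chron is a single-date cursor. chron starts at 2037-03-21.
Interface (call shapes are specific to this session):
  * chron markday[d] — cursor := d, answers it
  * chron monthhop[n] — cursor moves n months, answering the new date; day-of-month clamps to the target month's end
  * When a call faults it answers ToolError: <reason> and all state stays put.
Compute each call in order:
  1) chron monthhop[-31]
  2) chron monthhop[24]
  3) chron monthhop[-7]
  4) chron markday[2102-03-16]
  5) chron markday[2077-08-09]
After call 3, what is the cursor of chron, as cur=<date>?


Answer: cur=2036-01-21

Derivation:
==> chron monthhop(n=-31)
<== 2034-08-21
==> chron monthhop(n=24)
<== 2036-08-21
==> chron monthhop(n=-7)
<== 2036-01-21
==> chron markday(d=2102-03-16)
<== 2102-03-16
==> chron markday(d=2077-08-09)
<== 2077-08-09


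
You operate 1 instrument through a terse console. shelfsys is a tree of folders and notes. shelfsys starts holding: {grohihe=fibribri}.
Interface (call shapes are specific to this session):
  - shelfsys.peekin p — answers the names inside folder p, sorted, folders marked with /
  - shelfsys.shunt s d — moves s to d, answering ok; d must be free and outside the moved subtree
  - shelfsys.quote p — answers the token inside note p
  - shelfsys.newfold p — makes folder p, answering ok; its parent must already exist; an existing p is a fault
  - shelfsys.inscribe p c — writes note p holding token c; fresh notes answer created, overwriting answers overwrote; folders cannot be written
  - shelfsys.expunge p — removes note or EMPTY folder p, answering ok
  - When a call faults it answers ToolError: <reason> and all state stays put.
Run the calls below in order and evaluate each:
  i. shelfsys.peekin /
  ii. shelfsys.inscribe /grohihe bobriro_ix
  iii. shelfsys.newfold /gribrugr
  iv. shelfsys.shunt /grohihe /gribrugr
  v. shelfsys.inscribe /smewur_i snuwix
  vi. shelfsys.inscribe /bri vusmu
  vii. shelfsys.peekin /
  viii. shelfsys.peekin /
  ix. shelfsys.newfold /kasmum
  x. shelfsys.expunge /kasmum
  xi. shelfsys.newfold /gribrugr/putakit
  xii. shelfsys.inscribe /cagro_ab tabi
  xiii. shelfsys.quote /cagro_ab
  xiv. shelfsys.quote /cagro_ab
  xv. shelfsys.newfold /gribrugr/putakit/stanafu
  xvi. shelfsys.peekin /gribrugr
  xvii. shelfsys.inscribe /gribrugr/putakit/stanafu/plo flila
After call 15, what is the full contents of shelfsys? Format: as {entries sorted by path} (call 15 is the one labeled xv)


~$ shelfsys.peekin p='/'
[out] [grohihe]
~$ shelfsys.inscribe p='/grohihe' c='bobriro_ix'
[out] overwrote
~$ shelfsys.newfold p='/gribrugr'
[out] ok
~$ shelfsys.shunt s='/grohihe' d='/gribrugr'
[out] ToolError: exists
~$ shelfsys.inscribe p='/smewur_i' c='snuwix'
[out] created
~$ shelfsys.inscribe p='/bri' c='vusmu'
[out] created
~$ shelfsys.peekin p='/'
[out] [bri, gribrugr/, grohihe, smewur_i]
~$ shelfsys.peekin p='/'
[out] [bri, gribrugr/, grohihe, smewur_i]
~$ shelfsys.newfold p='/kasmum'
[out] ok
~$ shelfsys.expunge p='/kasmum'
[out] ok
~$ shelfsys.newfold p='/gribrugr/putakit'
[out] ok
~$ shelfsys.inscribe p='/cagro_ab' c='tabi'
[out] created
~$ shelfsys.quote p='/cagro_ab'
[out] tabi
~$ shelfsys.quote p='/cagro_ab'
[out] tabi
~$ shelfsys.newfold p='/gribrugr/putakit/stanafu'
[out] ok
~$ shelfsys.peekin p='/gribrugr'
[out] [putakit/]
~$ shelfsys.inscribe p='/gribrugr/putakit/stanafu/plo' c='flila'
[out] created

Answer: {bri=vusmu, cagro_ab=tabi, gribrugr/, gribrugr/putakit/, gribrugr/putakit/stanafu/, grohihe=bobriro_ix, smewur_i=snuwix}


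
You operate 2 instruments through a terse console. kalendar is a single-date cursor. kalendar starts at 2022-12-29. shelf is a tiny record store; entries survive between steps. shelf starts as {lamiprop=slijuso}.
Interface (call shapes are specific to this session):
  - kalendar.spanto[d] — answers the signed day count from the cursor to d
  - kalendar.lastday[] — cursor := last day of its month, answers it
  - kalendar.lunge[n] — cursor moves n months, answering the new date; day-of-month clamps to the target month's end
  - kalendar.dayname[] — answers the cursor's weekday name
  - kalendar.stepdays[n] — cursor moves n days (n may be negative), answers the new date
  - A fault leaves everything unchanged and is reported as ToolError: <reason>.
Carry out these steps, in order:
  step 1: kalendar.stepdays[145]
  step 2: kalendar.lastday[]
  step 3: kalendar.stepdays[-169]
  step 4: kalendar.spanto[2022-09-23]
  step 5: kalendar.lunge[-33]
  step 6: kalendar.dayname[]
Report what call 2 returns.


Answer: 2023-05-31

Derivation:
// kalendar.stepdays(n→145) : 2023-05-23
// kalendar.lastday() : 2023-05-31
// kalendar.stepdays(n→-169) : 2022-12-13
// kalendar.spanto(d→2022-09-23) : -81
// kalendar.lunge(n→-33) : 2020-03-13
// kalendar.dayname() : Friday


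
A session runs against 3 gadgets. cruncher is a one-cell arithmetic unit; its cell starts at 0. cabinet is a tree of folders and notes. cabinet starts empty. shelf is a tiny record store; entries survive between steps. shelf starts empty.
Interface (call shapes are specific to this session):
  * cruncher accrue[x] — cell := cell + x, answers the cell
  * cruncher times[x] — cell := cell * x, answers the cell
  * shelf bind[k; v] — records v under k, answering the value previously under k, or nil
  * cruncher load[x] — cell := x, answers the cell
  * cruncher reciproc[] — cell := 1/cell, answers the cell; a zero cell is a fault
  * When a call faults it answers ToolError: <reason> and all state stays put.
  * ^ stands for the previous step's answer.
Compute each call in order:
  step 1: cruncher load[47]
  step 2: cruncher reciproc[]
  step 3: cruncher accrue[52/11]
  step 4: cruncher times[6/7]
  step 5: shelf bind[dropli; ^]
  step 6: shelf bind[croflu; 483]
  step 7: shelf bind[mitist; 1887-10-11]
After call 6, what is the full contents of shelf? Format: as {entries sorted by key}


;; cruncher load(x→47) : 47
;; cruncher reciproc() : 1/47
;; cruncher accrue(x→52/11) : 2455/517
;; cruncher times(x→6/7) : 14730/3619
;; shelf bind(k→dropli, v→^) : nil
;; shelf bind(k→croflu, v→483) : nil
;; shelf bind(k→mitist, v→1887-10-11) : nil

Answer: {croflu=483, dropli=14730/3619}


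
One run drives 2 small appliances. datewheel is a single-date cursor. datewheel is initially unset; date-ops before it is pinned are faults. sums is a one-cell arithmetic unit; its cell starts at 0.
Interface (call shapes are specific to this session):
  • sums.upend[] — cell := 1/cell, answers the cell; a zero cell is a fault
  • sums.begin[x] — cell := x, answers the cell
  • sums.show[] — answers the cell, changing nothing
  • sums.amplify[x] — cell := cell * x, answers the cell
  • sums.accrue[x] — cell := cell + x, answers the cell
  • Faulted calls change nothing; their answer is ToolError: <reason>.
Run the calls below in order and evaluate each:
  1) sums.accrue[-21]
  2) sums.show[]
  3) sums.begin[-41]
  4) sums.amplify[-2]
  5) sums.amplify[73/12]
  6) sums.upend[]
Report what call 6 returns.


Answer: 6/2993

Derivation:
==> sums.accrue(x=-21)
<== -21
==> sums.show()
<== -21
==> sums.begin(x=-41)
<== -41
==> sums.amplify(x=-2)
<== 82
==> sums.amplify(x=73/12)
<== 2993/6
==> sums.upend()
<== 6/2993


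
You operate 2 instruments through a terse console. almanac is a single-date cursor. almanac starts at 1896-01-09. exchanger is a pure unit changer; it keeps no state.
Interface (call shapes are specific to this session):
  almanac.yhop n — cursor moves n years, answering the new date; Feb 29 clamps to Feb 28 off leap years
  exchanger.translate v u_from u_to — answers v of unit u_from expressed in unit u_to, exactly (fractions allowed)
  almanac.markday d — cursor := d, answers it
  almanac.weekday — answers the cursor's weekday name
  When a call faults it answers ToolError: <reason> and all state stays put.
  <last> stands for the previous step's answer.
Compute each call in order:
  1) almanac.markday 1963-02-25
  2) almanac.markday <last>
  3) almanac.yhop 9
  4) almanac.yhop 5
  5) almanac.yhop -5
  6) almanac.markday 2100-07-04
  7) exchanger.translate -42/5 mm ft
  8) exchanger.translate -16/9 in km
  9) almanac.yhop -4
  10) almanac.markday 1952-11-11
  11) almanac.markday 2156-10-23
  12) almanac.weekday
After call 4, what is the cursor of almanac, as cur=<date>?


Answer: cur=1977-02-25

Derivation:
Then markday using d=1963-02-25, yielding 1963-02-25.
I run markday using d=<last>, which returns 1963-02-25.
I try yhop using n=9, and see 1972-02-25.
Now I run yhop using n=5, and get 1977-02-25.
Now I run yhop using n=-5, → 1972-02-25.
I use markday using d=2100-07-04, giving 2100-07-04.
I invoke translate using v=-42/5, u_from=mm, u_to=ft, → -7/254.
I use translate using v=-16/9, u_from=in, u_to=km, yielding -127/2812500.
Then yhop using n=-4, and observe 2096-07-04.
I use markday using d=1952-11-11, and see 1952-11-11.
I call markday using d=2156-10-23, and see 2156-10-23.
Next I call weekday(), giving Saturday.


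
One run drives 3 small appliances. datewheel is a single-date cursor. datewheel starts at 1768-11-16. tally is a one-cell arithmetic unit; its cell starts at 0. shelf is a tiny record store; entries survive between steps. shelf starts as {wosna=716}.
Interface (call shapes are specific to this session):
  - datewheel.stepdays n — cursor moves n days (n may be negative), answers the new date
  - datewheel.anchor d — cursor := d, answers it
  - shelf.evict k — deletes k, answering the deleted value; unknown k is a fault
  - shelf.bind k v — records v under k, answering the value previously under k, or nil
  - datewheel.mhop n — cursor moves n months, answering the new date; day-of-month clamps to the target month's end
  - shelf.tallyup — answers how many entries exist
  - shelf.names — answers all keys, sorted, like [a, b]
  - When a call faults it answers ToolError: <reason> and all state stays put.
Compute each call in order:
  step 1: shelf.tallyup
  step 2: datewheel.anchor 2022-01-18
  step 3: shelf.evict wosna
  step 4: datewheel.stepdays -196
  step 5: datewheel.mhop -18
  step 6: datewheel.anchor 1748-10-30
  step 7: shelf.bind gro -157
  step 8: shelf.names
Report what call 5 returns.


$ tallyup
:: 1
$ anchor d: 2022-01-18
:: 2022-01-18
$ evict k: wosna
:: 716
$ stepdays n: -196
:: 2021-07-06
$ mhop n: -18
:: 2020-01-06
$ anchor d: 1748-10-30
:: 1748-10-30
$ bind k: gro v: -157
:: nil
$ names
:: [gro]

Answer: 2020-01-06


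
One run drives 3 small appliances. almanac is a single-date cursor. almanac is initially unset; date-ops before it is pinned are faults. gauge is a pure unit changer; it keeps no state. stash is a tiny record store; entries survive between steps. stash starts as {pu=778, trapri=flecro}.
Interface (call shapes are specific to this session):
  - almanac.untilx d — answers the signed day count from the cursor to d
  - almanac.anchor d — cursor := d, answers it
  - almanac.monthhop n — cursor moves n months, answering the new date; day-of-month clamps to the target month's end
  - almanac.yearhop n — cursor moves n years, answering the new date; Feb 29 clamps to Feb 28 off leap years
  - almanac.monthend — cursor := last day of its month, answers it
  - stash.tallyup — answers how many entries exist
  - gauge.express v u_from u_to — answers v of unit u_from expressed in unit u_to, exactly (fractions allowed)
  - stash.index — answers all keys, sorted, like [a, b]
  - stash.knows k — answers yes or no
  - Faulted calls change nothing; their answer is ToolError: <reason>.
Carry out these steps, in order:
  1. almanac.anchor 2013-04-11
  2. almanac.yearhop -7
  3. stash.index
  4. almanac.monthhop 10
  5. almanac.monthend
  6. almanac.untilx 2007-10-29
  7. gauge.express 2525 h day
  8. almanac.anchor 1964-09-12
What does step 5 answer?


Answer: 2007-02-28

Derivation:
·→ almanac.anchor(d: 2013-04-11)
·← 2013-04-11
·→ almanac.yearhop(n: -7)
·← 2006-04-11
·→ stash.index()
·← [pu, trapri]
·→ almanac.monthhop(n: 10)
·← 2007-02-11
·→ almanac.monthend()
·← 2007-02-28
·→ almanac.untilx(d: 2007-10-29)
·← 243
·→ gauge.express(v: 2525, u_from: h, u_to: day)
·← 2525/24
·→ almanac.anchor(d: 1964-09-12)
·← 1964-09-12


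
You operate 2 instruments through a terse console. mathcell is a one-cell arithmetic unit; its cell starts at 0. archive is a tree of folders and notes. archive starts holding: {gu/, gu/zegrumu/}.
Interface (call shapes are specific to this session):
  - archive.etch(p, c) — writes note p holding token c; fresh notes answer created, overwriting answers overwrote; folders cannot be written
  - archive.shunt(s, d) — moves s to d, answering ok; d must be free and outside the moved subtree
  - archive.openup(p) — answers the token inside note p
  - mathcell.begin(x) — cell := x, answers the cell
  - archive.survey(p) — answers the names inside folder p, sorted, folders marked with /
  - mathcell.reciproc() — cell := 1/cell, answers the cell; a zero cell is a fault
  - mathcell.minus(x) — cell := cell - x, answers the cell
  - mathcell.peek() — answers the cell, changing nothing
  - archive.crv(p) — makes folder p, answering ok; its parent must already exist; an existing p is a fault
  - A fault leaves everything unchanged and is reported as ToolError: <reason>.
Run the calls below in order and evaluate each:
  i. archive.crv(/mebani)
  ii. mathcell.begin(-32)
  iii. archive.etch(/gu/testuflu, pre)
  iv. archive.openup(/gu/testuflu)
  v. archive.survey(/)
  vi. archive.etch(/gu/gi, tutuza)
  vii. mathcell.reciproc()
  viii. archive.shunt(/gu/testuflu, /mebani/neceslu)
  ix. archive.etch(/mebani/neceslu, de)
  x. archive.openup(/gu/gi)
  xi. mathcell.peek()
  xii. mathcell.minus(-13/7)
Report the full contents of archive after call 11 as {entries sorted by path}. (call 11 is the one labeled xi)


Answer: {gu/, gu/gi=tutuza, gu/zegrumu/, mebani/, mebani/neceslu=de}

Derivation:
→ archive.crv(p='/mebani')
← ok
→ mathcell.begin(x='-32')
← -32
→ archive.etch(p='/gu/testuflu', c='pre')
← created
→ archive.openup(p='/gu/testuflu')
← pre
→ archive.survey(p='/')
← [gu/, mebani/]
→ archive.etch(p='/gu/gi', c='tutuza')
← created
→ mathcell.reciproc()
← -1/32
→ archive.shunt(s='/gu/testuflu', d='/mebani/neceslu')
← ok
→ archive.etch(p='/mebani/neceslu', c='de')
← overwrote
→ archive.openup(p='/gu/gi')
← tutuza
→ mathcell.peek()
← -1/32
→ mathcell.minus(x='-13/7')
← 409/224


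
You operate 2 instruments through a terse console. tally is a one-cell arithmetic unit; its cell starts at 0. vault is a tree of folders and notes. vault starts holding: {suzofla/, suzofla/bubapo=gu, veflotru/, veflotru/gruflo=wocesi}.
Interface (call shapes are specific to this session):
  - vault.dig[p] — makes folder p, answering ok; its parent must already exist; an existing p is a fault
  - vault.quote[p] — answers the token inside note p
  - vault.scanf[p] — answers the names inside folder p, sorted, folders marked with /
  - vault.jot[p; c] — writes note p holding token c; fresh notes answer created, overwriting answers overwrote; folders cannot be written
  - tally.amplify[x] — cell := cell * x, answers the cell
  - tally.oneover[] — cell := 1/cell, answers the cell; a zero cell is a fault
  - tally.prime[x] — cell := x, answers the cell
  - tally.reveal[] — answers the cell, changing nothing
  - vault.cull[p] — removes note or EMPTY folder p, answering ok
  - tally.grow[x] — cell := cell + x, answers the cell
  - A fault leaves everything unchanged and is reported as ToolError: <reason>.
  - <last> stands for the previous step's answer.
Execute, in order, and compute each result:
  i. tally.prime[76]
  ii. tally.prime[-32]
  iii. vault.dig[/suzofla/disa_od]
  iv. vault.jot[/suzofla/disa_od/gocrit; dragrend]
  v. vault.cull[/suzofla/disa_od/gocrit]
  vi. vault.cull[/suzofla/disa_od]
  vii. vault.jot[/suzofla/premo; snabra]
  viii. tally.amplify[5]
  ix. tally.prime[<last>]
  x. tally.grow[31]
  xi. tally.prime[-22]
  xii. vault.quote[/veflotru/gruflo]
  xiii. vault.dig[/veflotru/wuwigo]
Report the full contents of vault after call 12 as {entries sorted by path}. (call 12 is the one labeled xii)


Answer: {suzofla/, suzofla/bubapo=gu, suzofla/premo=snabra, veflotru/, veflotru/gruflo=wocesi}

Derivation:
$ prime x='76'
[out] 76
$ prime x='-32'
[out] -32
$ dig p='/suzofla/disa_od'
[out] ok
$ jot p='/suzofla/disa_od/gocrit' c='dragrend'
[out] created
$ cull p='/suzofla/disa_od/gocrit'
[out] ok
$ cull p='/suzofla/disa_od'
[out] ok
$ jot p='/suzofla/premo' c='snabra'
[out] created
$ amplify x='5'
[out] -160
$ prime x='<last>'
[out] -160
$ grow x='31'
[out] -129
$ prime x='-22'
[out] -22
$ quote p='/veflotru/gruflo'
[out] wocesi
$ dig p='/veflotru/wuwigo'
[out] ok


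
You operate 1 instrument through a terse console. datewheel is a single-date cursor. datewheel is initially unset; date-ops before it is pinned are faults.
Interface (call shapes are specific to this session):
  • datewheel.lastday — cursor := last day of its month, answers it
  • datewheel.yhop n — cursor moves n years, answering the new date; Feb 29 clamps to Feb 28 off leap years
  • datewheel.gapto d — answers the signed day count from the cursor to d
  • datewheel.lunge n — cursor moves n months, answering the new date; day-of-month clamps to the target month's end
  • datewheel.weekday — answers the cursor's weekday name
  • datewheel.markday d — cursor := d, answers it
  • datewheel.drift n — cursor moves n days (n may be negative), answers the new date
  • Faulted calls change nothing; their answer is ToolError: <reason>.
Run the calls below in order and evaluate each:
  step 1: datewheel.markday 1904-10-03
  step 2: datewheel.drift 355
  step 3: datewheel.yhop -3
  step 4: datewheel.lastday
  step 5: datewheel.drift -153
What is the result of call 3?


% 1. markday(d: 1904-10-03) : 1904-10-03
% 2. drift(n: 355) : 1905-09-23
% 3. yhop(n: -3) : 1902-09-23
% 4. lastday() : 1902-09-30
% 5. drift(n: -153) : 1902-04-30

Answer: 1902-09-23


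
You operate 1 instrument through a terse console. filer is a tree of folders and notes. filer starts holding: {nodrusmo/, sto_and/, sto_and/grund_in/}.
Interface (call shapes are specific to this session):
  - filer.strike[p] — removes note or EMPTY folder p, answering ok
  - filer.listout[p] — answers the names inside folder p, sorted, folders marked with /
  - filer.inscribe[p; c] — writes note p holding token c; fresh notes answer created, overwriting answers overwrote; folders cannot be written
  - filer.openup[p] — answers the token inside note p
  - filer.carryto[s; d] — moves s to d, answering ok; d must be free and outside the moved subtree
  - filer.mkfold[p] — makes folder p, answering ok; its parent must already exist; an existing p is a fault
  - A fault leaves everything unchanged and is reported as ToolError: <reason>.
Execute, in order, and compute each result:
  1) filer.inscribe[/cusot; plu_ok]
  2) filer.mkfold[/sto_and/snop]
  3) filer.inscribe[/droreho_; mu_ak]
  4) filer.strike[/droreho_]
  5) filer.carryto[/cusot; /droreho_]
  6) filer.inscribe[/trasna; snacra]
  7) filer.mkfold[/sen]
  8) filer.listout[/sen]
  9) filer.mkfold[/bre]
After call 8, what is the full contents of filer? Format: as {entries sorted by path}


Answer: {droreho_=plu_ok, nodrusmo/, sen/, sto_and/, sto_and/grund_in/, sto_and/snop/, trasna=snacra}

Derivation:
// 1. filer.inscribe(/cusot, plu_ok) => created
// 2. filer.mkfold(/sto_and/snop) => ok
// 3. filer.inscribe(/droreho_, mu_ak) => created
// 4. filer.strike(/droreho_) => ok
// 5. filer.carryto(/cusot, /droreho_) => ok
// 6. filer.inscribe(/trasna, snacra) => created
// 7. filer.mkfold(/sen) => ok
// 8. filer.listout(/sen) => []
// 9. filer.mkfold(/bre) => ok


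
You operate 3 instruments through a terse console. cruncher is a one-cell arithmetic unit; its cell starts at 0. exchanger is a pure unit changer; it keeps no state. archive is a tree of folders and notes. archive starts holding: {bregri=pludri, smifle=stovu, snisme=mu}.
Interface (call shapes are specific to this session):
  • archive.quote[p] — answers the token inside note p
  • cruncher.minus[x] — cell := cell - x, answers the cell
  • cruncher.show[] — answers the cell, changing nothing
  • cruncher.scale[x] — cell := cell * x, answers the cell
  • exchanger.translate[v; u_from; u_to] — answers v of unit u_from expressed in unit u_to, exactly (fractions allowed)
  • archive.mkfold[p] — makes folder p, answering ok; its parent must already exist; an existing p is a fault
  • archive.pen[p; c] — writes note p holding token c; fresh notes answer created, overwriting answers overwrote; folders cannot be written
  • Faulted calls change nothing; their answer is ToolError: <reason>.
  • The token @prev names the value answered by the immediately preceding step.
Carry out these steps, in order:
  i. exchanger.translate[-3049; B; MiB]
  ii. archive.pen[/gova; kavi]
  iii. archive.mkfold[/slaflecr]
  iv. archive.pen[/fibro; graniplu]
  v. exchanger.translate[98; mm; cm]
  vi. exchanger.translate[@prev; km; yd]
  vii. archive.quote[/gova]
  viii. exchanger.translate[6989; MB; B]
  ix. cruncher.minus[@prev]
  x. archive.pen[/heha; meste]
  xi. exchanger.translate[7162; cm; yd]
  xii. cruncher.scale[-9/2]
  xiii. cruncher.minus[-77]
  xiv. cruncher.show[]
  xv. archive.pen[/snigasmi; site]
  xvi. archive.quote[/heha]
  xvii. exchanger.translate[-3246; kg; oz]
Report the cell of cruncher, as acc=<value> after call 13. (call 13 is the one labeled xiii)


-- 1. translate(v→-3049, u_from→B, u_to→MiB) -> -3049/1048576
-- 2. pen(p→/gova, c→kavi) -> created
-- 3. mkfold(p→/slaflecr) -> ok
-- 4. pen(p→/fibro, c→graniplu) -> created
-- 5. translate(v→98, u_from→mm, u_to→cm) -> 49/5
-- 6. translate(v→@prev, u_from→km, u_to→yd) -> 12250000/1143
-- 7. quote(p→/gova) -> kavi
-- 8. translate(v→6989, u_from→MB, u_to→B) -> 6989000000
-- 9. minus(x→@prev) -> -6989000000
-- 10. pen(p→/heha, c→meste) -> created
-- 11. translate(v→7162, u_from→cm, u_to→yd) -> 89525/1143
-- 12. scale(x→-9/2) -> 31450500000
-- 13. minus(x→-77) -> 31450500077
-- 14. show() -> 31450500077
-- 15. pen(p→/snigasmi, c→site) -> created
-- 16. quote(p→/heha) -> meste
-- 17. translate(v→-3246, u_from→kg, u_to→oz) -> -5193600000000/45359237

Answer: acc=31450500077


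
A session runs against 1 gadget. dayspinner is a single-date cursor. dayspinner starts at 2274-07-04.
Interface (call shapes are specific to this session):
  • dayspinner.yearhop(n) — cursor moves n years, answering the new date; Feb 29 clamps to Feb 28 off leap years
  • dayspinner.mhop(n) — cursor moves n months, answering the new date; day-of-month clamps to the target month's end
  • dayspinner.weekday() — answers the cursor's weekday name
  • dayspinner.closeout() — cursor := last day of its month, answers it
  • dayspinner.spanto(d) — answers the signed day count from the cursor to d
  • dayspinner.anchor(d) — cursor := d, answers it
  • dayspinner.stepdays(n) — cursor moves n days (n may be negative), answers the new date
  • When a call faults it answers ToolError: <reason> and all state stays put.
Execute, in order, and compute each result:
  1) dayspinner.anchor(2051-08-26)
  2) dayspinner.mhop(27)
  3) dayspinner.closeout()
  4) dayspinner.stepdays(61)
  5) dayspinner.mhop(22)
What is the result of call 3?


Answer: 2053-11-30

Derivation:
→ dayspinner.anchor(2051-08-26)
← 2051-08-26
→ dayspinner.mhop(27)
← 2053-11-26
→ dayspinner.closeout()
← 2053-11-30
→ dayspinner.stepdays(61)
← 2054-01-30
→ dayspinner.mhop(22)
← 2055-11-30


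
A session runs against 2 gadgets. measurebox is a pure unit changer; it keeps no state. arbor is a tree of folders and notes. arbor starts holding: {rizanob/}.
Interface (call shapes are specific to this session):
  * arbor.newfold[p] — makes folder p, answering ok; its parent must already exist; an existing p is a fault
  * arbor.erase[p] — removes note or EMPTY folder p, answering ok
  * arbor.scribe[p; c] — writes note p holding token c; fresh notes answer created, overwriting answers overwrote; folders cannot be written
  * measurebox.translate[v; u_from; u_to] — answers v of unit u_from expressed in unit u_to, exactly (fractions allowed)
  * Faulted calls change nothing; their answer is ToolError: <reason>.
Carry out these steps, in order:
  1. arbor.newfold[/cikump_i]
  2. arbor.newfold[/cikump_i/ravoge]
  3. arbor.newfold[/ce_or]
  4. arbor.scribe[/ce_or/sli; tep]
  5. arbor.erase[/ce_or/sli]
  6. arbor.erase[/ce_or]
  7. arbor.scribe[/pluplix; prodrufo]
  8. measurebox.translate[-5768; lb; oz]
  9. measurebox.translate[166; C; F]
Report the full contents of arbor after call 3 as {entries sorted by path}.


Answer: {ce_or/, cikump_i/, cikump_i/ravoge/, rizanob/}

Derivation:
==> arbor.newfold(p=/cikump_i)
<== ok
==> arbor.newfold(p=/cikump_i/ravoge)
<== ok
==> arbor.newfold(p=/ce_or)
<== ok
==> arbor.scribe(p=/ce_or/sli, c=tep)
<== created
==> arbor.erase(p=/ce_or/sli)
<== ok
==> arbor.erase(p=/ce_or)
<== ok
==> arbor.scribe(p=/pluplix, c=prodrufo)
<== created
==> measurebox.translate(v=-5768, u_from=lb, u_to=oz)
<== -92288
==> measurebox.translate(v=166, u_from=C, u_to=F)
<== 1654/5
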